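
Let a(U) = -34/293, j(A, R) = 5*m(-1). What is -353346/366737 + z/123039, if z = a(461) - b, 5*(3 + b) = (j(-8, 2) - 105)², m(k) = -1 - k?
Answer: -1853557175126/1888717920957 ≈ -0.98138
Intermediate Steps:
j(A, R) = 0 (j(A, R) = 5*(-1 - 1*(-1)) = 5*(-1 + 1) = 5*0 = 0)
a(U) = -34/293 (a(U) = -34*1/293 = -34/293)
b = 2202 (b = -3 + (0 - 105)²/5 = -3 + (⅕)*(-105)² = -3 + (⅕)*11025 = -3 + 2205 = 2202)
z = -645220/293 (z = -34/293 - 1*2202 = -34/293 - 2202 = -645220/293 ≈ -2202.1)
-353346/366737 + z/123039 = -353346/366737 - 645220/293/123039 = -353346*1/366737 - 645220/293*1/123039 = -50478/52391 - 645220/36050427 = -1853557175126/1888717920957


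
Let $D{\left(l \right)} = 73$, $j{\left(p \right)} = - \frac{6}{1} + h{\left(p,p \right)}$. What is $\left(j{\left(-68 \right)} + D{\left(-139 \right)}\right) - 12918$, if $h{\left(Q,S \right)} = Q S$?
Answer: $-8227$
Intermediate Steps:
$j{\left(p \right)} = -6 + p^{2}$ ($j{\left(p \right)} = - \frac{6}{1} + p p = \left(-6\right) 1 + p^{2} = -6 + p^{2}$)
$\left(j{\left(-68 \right)} + D{\left(-139 \right)}\right) - 12918 = \left(\left(-6 + \left(-68\right)^{2}\right) + 73\right) - 12918 = \left(\left(-6 + 4624\right) + 73\right) - 12918 = \left(4618 + 73\right) - 12918 = 4691 - 12918 = -8227$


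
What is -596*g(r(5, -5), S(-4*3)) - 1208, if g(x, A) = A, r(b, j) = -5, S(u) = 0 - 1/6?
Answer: -3326/3 ≈ -1108.7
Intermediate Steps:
S(u) = -1/6 (S(u) = 0 - 1/6 = -1/6)
-596*g(r(5, -5), S(-4*3)) - 1208 = -596*(-1/6) - 1208 = 298/3 - 1208 = -3326/3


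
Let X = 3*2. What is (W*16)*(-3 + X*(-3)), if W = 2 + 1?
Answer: -1008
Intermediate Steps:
X = 6
W = 3
(W*16)*(-3 + X*(-3)) = (3*16)*(-3 + 6*(-3)) = 48*(-3 - 18) = 48*(-21) = -1008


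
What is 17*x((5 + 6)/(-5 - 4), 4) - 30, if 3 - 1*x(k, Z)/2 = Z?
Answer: -64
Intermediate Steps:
x(k, Z) = 6 - 2*Z
17*x((5 + 6)/(-5 - 4), 4) - 30 = 17*(6 - 2*4) - 30 = 17*(6 - 8) - 30 = 17*(-2) - 30 = -34 - 30 = -64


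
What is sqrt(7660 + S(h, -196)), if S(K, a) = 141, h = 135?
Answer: sqrt(7801) ≈ 88.323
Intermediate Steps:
sqrt(7660 + S(h, -196)) = sqrt(7660 + 141) = sqrt(7801)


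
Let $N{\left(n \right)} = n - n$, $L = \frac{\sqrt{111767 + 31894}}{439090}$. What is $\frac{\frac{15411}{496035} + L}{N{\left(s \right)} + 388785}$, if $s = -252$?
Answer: $\frac{5137}{64283655825} + \frac{\sqrt{143661}}{170711605650} \approx 8.2132 \cdot 10^{-8}$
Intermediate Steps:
$L = \frac{\sqrt{143661}}{439090}$ ($L = \sqrt{143661} \cdot \frac{1}{439090} = \frac{\sqrt{143661}}{439090} \approx 0.00086321$)
$N{\left(n \right)} = 0$
$\frac{\frac{15411}{496035} + L}{N{\left(s \right)} + 388785} = \frac{\frac{15411}{496035} + \frac{\sqrt{143661}}{439090}}{0 + 388785} = \frac{15411 \cdot \frac{1}{496035} + \frac{\sqrt{143661}}{439090}}{388785} = \left(\frac{5137}{165345} + \frac{\sqrt{143661}}{439090}\right) \frac{1}{388785} = \frac{5137}{64283655825} + \frac{\sqrt{143661}}{170711605650}$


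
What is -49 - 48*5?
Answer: -289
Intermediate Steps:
-49 - 48*5 = -49 - 240 = -289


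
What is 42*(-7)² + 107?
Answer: 2165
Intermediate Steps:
42*(-7)² + 107 = 42*49 + 107 = 2058 + 107 = 2165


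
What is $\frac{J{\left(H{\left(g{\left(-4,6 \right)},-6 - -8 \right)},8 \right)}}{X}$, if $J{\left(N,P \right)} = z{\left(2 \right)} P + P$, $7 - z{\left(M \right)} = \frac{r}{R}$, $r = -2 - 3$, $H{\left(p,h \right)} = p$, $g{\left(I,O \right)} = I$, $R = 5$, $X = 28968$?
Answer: $\frac{3}{1207} \approx 0.0024855$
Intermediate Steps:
$r = -5$
$z{\left(M \right)} = 8$ ($z{\left(M \right)} = 7 - - \frac{5}{5} = 7 - \left(-5\right) \frac{1}{5} = 7 - -1 = 7 + 1 = 8$)
$J{\left(N,P \right)} = 9 P$ ($J{\left(N,P \right)} = 8 P + P = 9 P$)
$\frac{J{\left(H{\left(g{\left(-4,6 \right)},-6 - -8 \right)},8 \right)}}{X} = \frac{9 \cdot 8}{28968} = 72 \cdot \frac{1}{28968} = \frac{3}{1207}$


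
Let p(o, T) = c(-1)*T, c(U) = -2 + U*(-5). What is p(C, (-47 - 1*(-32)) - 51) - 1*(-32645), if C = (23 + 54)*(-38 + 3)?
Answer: 32447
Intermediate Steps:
c(U) = -2 - 5*U
C = -2695 (C = 77*(-35) = -2695)
p(o, T) = 3*T (p(o, T) = (-2 - 5*(-1))*T = (-2 + 5)*T = 3*T)
p(C, (-47 - 1*(-32)) - 51) - 1*(-32645) = 3*((-47 - 1*(-32)) - 51) - 1*(-32645) = 3*((-47 + 32) - 51) + 32645 = 3*(-15 - 51) + 32645 = 3*(-66) + 32645 = -198 + 32645 = 32447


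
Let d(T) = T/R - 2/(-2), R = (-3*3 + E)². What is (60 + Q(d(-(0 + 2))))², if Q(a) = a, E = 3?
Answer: 1203409/324 ≈ 3714.2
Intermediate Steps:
R = 36 (R = (-3*3 + 3)² = (-9 + 3)² = (-6)² = 36)
d(T) = 1 + T/36 (d(T) = T/36 - 2/(-2) = T*(1/36) - 2*(-½) = T/36 + 1 = 1 + T/36)
(60 + Q(d(-(0 + 2))))² = (60 + (1 + (-(0 + 2))/36))² = (60 + (1 + (-1*2)/36))² = (60 + (1 + (1/36)*(-2)))² = (60 + (1 - 1/18))² = (60 + 17/18)² = (1097/18)² = 1203409/324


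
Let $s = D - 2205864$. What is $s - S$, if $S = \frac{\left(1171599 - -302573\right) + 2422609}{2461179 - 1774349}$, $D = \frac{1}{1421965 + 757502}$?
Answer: $- \frac{3302017754393101937}{1496923319610} \approx -2.2059 \cdot 10^{6}$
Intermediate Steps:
$D = \frac{1}{2179467} \approx 4.5883 \cdot 10^{-7}$
$s = - \frac{4807607794487}{2179467}$ ($s = \frac{1}{2179467} - 2205864 = - \frac{4807607794487}{2179467} \approx -2.2059 \cdot 10^{6}$)
$S = \frac{3896781}{686830}$ ($S = \frac{\left(1171599 + 302573\right) + 2422609}{686830} = \left(1474172 + 2422609\right) \frac{1}{686830} = 3896781 \cdot \frac{1}{686830} = \frac{3896781}{686830} \approx 5.6736$)
$s - S = - \frac{4807607794487}{2179467} - \frac{3896781}{686830} = - \frac{3302017754393101937}{1496923319610}$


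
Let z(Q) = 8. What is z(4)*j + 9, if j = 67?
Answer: 545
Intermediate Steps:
z(4)*j + 9 = 8*67 + 9 = 536 + 9 = 545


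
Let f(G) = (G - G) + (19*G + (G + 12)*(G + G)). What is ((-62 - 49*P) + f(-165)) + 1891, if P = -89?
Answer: 53545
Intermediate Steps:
f(G) = 19*G + 2*G*(12 + G) (f(G) = 0 + (19*G + (12 + G)*(2*G)) = 0 + (19*G + 2*G*(12 + G)) = 19*G + 2*G*(12 + G))
((-62 - 49*P) + f(-165)) + 1891 = ((-62 - 49*(-89)) - 165*(43 + 2*(-165))) + 1891 = ((-62 + 4361) - 165*(43 - 330)) + 1891 = (4299 - 165*(-287)) + 1891 = (4299 + 47355) + 1891 = 51654 + 1891 = 53545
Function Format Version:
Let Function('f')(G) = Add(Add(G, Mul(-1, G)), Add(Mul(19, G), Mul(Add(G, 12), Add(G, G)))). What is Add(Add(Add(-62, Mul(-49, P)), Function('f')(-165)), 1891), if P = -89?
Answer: 53545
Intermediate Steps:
Function('f')(G) = Add(Mul(19, G), Mul(2, G, Add(12, G))) (Function('f')(G) = Add(0, Add(Mul(19, G), Mul(Add(12, G), Mul(2, G)))) = Add(0, Add(Mul(19, G), Mul(2, G, Add(12, G)))) = Add(Mul(19, G), Mul(2, G, Add(12, G))))
Add(Add(Add(-62, Mul(-49, P)), Function('f')(-165)), 1891) = Add(Add(Add(-62, Mul(-49, -89)), Mul(-165, Add(43, Mul(2, -165)))), 1891) = Add(Add(Add(-62, 4361), Mul(-165, Add(43, -330))), 1891) = Add(Add(4299, Mul(-165, -287)), 1891) = Add(Add(4299, 47355), 1891) = Add(51654, 1891) = 53545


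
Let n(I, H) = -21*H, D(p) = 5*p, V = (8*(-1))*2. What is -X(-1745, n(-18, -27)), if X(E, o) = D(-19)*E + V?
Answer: -165759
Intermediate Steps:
V = -16 (V = -8*2 = -16)
X(E, o) = -16 - 95*E (X(E, o) = (5*(-19))*E - 16 = -95*E - 16 = -16 - 95*E)
-X(-1745, n(-18, -27)) = -(-16 - 95*(-1745)) = -(-16 + 165775) = -1*165759 = -165759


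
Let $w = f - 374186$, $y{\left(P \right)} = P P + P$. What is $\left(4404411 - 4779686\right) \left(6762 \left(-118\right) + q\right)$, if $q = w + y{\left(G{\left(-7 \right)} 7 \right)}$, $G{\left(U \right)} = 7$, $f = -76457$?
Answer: $467633554975$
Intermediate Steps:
$y{\left(P \right)} = P + P^{2}$ ($y{\left(P \right)} = P^{2} + P = P + P^{2}$)
$w = -450643$ ($w = -76457 - 374186 = -450643$)
$q = -448193$ ($q = -450643 + 7 \cdot 7 \left(1 + 7 \cdot 7\right) = -450643 + 49 \left(1 + 49\right) = -450643 + 49 \cdot 50 = -450643 + 2450 = -448193$)
$\left(4404411 - 4779686\right) \left(6762 \left(-118\right) + q\right) = \left(4404411 - 4779686\right) \left(6762 \left(-118\right) - 448193\right) = - 375275 \left(-797916 - 448193\right) = \left(-375275\right) \left(-1246109\right) = 467633554975$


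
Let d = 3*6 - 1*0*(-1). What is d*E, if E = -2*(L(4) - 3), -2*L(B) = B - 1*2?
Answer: 144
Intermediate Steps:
d = 18 (d = 18 + 0*(-1) = 18 + 0 = 18)
L(B) = 1 - B/2 (L(B) = -(B - 1*2)/2 = -(B - 2)/2 = -(-2 + B)/2 = 1 - B/2)
E = 8 (E = -2*((1 - ½*4) - 3) = -2*((1 - 2) - 3) = -2*(-1 - 3) = -2*(-4) = 8)
d*E = 18*8 = 144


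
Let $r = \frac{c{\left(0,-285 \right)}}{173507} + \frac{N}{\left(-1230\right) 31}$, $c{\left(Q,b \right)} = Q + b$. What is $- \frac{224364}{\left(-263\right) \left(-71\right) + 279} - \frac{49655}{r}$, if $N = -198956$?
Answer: $- \frac{25135638517956231}{2637185445158} \approx -9531.2$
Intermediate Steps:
$r = \frac{556603091}{106706805}$ ($r = \frac{0 - 285}{173507} - \frac{198956}{\left(-1230\right) 31} = \left(-285\right) \frac{1}{173507} - \frac{198956}{-38130} = - \frac{285}{173507} - - \frac{99478}{19065} = - \frac{285}{173507} + \frac{99478}{19065} = \frac{556603091}{106706805} \approx 5.2162$)
$- \frac{224364}{\left(-263\right) \left(-71\right) + 279} - \frac{49655}{r} = - \frac{224364}{\left(-263\right) \left(-71\right) + 279} - \frac{49655}{\frac{556603091}{106706805}} = - \frac{224364}{18673 + 279} - \frac{5298526402275}{556603091} = - \frac{224364}{18952} - \frac{5298526402275}{556603091} = \left(-224364\right) \frac{1}{18952} - \frac{5298526402275}{556603091} = - \frac{56091}{4738} - \frac{5298526402275}{556603091} = - \frac{25135638517956231}{2637185445158}$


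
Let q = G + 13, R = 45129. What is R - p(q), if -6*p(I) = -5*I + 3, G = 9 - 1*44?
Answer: 270887/6 ≈ 45148.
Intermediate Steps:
G = -35 (G = 9 - 44 = -35)
q = -22 (q = -35 + 13 = -22)
p(I) = -½ + 5*I/6 (p(I) = -(-5*I + 3)/6 = -(3 - 5*I)/6 = -½ + 5*I/6)
R - p(q) = 45129 - (-½ + (⅚)*(-22)) = 45129 - (-½ - 55/3) = 45129 - 1*(-113/6) = 45129 + 113/6 = 270887/6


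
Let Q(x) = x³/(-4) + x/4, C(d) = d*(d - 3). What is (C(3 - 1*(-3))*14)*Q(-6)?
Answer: 13230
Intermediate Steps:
C(d) = d*(-3 + d)
Q(x) = -x³/4 + x/4 (Q(x) = x³*(-¼) + x*(¼) = -x³/4 + x/4)
(C(3 - 1*(-3))*14)*Q(-6) = (((3 - 1*(-3))*(-3 + (3 - 1*(-3))))*14)*((¼)*(-6)*(1 - 1*(-6)²)) = (((3 + 3)*(-3 + (3 + 3)))*14)*((¼)*(-6)*(1 - 1*36)) = ((6*(-3 + 6))*14)*((¼)*(-6)*(1 - 36)) = ((6*3)*14)*((¼)*(-6)*(-35)) = (18*14)*(105/2) = 252*(105/2) = 13230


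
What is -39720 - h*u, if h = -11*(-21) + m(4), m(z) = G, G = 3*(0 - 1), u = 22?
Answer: -44736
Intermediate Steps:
G = -3 (G = 3*(-1) = -3)
m(z) = -3
h = 228 (h = -11*(-21) - 3 = 231 - 3 = 228)
-39720 - h*u = -39720 - 228*22 = -39720 - 1*5016 = -39720 - 5016 = -44736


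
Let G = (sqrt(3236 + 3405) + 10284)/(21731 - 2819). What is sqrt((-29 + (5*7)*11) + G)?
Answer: sqrt(7970173992 + 1182*sqrt(6641))/4728 ≈ 18.882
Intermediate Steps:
G = 857/1576 + sqrt(6641)/18912 (G = (sqrt(6641) + 10284)/18912 = (10284 + sqrt(6641))*(1/18912) = 857/1576 + sqrt(6641)/18912 ≈ 0.54809)
sqrt((-29 + (5*7)*11) + G) = sqrt((-29 + (5*7)*11) + (857/1576 + sqrt(6641)/18912)) = sqrt((-29 + 35*11) + (857/1576 + sqrt(6641)/18912)) = sqrt((-29 + 385) + (857/1576 + sqrt(6641)/18912)) = sqrt(356 + (857/1576 + sqrt(6641)/18912)) = sqrt(561913/1576 + sqrt(6641)/18912)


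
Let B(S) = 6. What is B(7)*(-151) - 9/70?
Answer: -63429/70 ≈ -906.13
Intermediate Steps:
B(7)*(-151) - 9/70 = 6*(-151) - 9/70 = -906 - 9*1/70 = -906 - 9/70 = -63429/70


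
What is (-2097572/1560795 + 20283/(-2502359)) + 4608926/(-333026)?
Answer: -9879748511923502344/650344731367332765 ≈ -15.192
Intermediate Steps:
(-2097572/1560795 + 20283/(-2502359)) + 4608926/(-333026) = (-2097572*1/1560795 + 20283*(-1/2502359)) + 4608926*(-1/333026) = (-2097572/1560795 - 20283/2502359) - 2304463/166513 = -5280535777333/3905669415405 - 2304463/166513 = -9879748511923502344/650344731367332765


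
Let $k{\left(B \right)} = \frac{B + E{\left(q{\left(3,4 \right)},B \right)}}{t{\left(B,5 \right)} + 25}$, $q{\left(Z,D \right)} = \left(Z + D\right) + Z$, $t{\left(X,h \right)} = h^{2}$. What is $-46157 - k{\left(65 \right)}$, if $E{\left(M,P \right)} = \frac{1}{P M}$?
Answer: $- \frac{1500144751}{32500} \approx -46158.0$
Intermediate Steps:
$q{\left(Z,D \right)} = D + 2 Z$ ($q{\left(Z,D \right)} = \left(D + Z\right) + Z = D + 2 Z$)
$E{\left(M,P \right)} = \frac{1}{M P}$
$k{\left(B \right)} = \frac{B}{50} + \frac{1}{500 B}$ ($k{\left(B \right)} = \frac{B + \frac{1}{\left(4 + 2 \cdot 3\right) B}}{5^{2} + 25} = \frac{B + \frac{1}{\left(4 + 6\right) B}}{25 + 25} = \frac{B + \frac{1}{10 B}}{50} = \left(B + \frac{1}{10 B}\right) \frac{1}{50} = \frac{B}{50} + \frac{1}{500 B}$)
$-46157 - k{\left(65 \right)} = -46157 - \left(\frac{1}{50} \cdot 65 + \frac{1}{500 \cdot 65}\right) = -46157 - \left(\frac{13}{10} + \frac{1}{500} \cdot \frac{1}{65}\right) = -46157 - \left(\frac{13}{10} + \frac{1}{32500}\right) = -46157 - \frac{42251}{32500} = - \frac{1500144751}{32500}$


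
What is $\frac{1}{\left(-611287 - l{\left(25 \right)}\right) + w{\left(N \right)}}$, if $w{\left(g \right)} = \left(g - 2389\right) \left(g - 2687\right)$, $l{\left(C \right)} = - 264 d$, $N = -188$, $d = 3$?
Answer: $\frac{1}{6798380} \approx 1.4709 \cdot 10^{-7}$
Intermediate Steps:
$l{\left(C \right)} = -792$ ($l{\left(C \right)} = \left(-264\right) 3 = -792$)
$w{\left(g \right)} = \left(-2687 + g\right) \left(-2389 + g\right)$ ($w{\left(g \right)} = \left(-2389 + g\right) \left(-2687 + g\right) = \left(-2687 + g\right) \left(-2389 + g\right)$)
$\frac{1}{\left(-611287 - l{\left(25 \right)}\right) + w{\left(N \right)}} = \frac{1}{\left(-611287 - -792\right) + \left(6419243 + \left(-188\right)^{2} - -954288\right)} = \frac{1}{\left(-611287 + 792\right) + \left(6419243 + 35344 + 954288\right)} = \frac{1}{-610495 + 7408875} = \frac{1}{6798380}$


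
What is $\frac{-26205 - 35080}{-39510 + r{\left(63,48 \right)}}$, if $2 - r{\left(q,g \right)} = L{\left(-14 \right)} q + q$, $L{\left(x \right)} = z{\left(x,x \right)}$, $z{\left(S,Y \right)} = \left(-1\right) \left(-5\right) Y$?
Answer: $\frac{8755}{5023} \approx 1.743$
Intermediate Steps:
$z{\left(S,Y \right)} = 5 Y$
$L{\left(x \right)} = 5 x$
$r{\left(q,g \right)} = 2 + 69 q$ ($r{\left(q,g \right)} = 2 - \left(5 \left(-14\right) q + q\right) = 2 - \left(- 70 q + q\right) = 2 - - 69 q = 2 + 69 q$)
$\frac{-26205 - 35080}{-39510 + r{\left(63,48 \right)}} = \frac{-26205 - 35080}{-39510 + \left(2 + 69 \cdot 63\right)} = - \frac{61285}{-39510 + \left(2 + 4347\right)} = - \frac{61285}{-39510 + 4349} = - \frac{61285}{-35161} = \left(-61285\right) \left(- \frac{1}{35161}\right) = \frac{8755}{5023}$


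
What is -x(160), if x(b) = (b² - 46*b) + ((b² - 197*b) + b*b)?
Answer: -37920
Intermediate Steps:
x(b) = -243*b + 3*b² (x(b) = (b² - 46*b) + ((b² - 197*b) + b²) = (b² - 46*b) + (-197*b + 2*b²) = -243*b + 3*b²)
-x(160) = -3*160*(-81 + 160) = -3*160*79 = -1*37920 = -37920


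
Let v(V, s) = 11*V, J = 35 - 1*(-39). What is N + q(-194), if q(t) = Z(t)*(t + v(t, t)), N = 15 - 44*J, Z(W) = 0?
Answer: -3241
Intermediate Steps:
J = 74 (J = 35 + 39 = 74)
N = -3241 (N = 15 - 44*74 = 15 - 3256 = -3241)
q(t) = 0 (q(t) = 0*(t + 11*t) = 0*(12*t) = 0)
N + q(-194) = -3241 + 0 = -3241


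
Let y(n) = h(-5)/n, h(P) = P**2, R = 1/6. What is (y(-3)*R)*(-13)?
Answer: 325/18 ≈ 18.056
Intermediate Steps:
R = 1/6 ≈ 0.16667
y(n) = 25/n (y(n) = (-5)**2/n = 25/n)
(y(-3)*R)*(-13) = ((25/(-3))*(1/6))*(-13) = ((25*(-1/3))*(1/6))*(-13) = -25/3*1/6*(-13) = -25/18*(-13) = 325/18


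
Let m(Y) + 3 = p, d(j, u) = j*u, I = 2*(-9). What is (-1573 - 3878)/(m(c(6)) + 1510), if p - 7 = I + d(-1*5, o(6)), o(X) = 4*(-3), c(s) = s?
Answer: -5451/1556 ≈ -3.5032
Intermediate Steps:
o(X) = -12
I = -18
p = 49 (p = 7 + (-18 - 1*5*(-12)) = 7 + (-18 - 5*(-12)) = 7 + (-18 + 60) = 7 + 42 = 49)
m(Y) = 46 (m(Y) = -3 + 49 = 46)
(-1573 - 3878)/(m(c(6)) + 1510) = (-1573 - 3878)/(46 + 1510) = -5451/1556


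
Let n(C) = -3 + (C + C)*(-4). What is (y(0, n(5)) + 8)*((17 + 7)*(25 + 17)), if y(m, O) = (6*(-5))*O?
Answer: 1308384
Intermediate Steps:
n(C) = -3 - 8*C (n(C) = -3 + (2*C)*(-4) = -3 - 8*C)
y(m, O) = -30*O
(y(0, n(5)) + 8)*((17 + 7)*(25 + 17)) = (-30*(-3 - 8*5) + 8)*((17 + 7)*(25 + 17)) = (-30*(-3 - 40) + 8)*(24*42) = (-30*(-43) + 8)*1008 = (1290 + 8)*1008 = 1298*1008 = 1308384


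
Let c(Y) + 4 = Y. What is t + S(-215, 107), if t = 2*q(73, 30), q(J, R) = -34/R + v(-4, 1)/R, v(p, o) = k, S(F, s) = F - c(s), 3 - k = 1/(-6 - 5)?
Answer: -10562/33 ≈ -320.06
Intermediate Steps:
k = 34/11 (k = 3 - 1/(-6 - 5) = 3 - 1/(-11) = 3 - 1*(-1/11) = 3 + 1/11 = 34/11 ≈ 3.0909)
c(Y) = -4 + Y
S(F, s) = 4 + F - s (S(F, s) = F - (-4 + s) = F + (4 - s) = 4 + F - s)
v(p, o) = 34/11
q(J, R) = -340/(11*R) (q(J, R) = -34/R + 34/(11*R) = -340/(11*R))
t = -68/33 (t = 2*(-340/11/30) = 2*(-340/11*1/30) = 2*(-34/33) = -68/33 ≈ -2.0606)
t + S(-215, 107) = -68/33 + (4 - 215 - 1*107) = -68/33 + (4 - 215 - 107) = -68/33 - 318 = -10562/33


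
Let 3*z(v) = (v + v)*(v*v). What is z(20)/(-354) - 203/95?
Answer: -867793/50445 ≈ -17.203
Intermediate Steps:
z(v) = 2*v**3/3 (z(v) = ((v + v)*(v*v))/3 = ((2*v)*v**2)/3 = (2*v**3)/3 = 2*v**3/3)
z(20)/(-354) - 203/95 = ((2/3)*20**3)/(-354) - 203/95 = ((2/3)*8000)*(-1/354) - 203*1/95 = (16000/3)*(-1/354) - 203/95 = -8000/531 - 203/95 = -867793/50445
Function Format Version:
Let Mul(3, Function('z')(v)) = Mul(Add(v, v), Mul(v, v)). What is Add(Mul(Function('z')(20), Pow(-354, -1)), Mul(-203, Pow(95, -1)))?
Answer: Rational(-867793, 50445) ≈ -17.203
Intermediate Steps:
Function('z')(v) = Mul(Rational(2, 3), Pow(v, 3)) (Function('z')(v) = Mul(Rational(1, 3), Mul(Add(v, v), Mul(v, v))) = Mul(Rational(1, 3), Mul(Mul(2, v), Pow(v, 2))) = Mul(Rational(1, 3), Mul(2, Pow(v, 3))) = Mul(Rational(2, 3), Pow(v, 3)))
Add(Mul(Function('z')(20), Pow(-354, -1)), Mul(-203, Pow(95, -1))) = Add(Mul(Mul(Rational(2, 3), Pow(20, 3)), Pow(-354, -1)), Mul(-203, Pow(95, -1))) = Add(Mul(Mul(Rational(2, 3), 8000), Rational(-1, 354)), Mul(-203, Rational(1, 95))) = Add(Mul(Rational(16000, 3), Rational(-1, 354)), Rational(-203, 95)) = Add(Rational(-8000, 531), Rational(-203, 95)) = Rational(-867793, 50445)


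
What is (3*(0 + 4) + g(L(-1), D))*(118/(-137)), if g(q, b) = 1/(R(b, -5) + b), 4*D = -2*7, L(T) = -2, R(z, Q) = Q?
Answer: -23836/2329 ≈ -10.234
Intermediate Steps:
D = -7/2 (D = (-2*7)/4 = (1/4)*(-14) = -7/2 ≈ -3.5000)
g(q, b) = 1/(-5 + b)
(3*(0 + 4) + g(L(-1), D))*(118/(-137)) = (3*(0 + 4) + 1/(-5 - 7/2))*(118/(-137)) = (3*4 + 1/(-17/2))*(118*(-1/137)) = (12 - 2/17)*(-118/137) = (202/17)*(-118/137) = -23836/2329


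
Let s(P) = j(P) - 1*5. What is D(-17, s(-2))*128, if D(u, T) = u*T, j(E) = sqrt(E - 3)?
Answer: 10880 - 2176*I*sqrt(5) ≈ 10880.0 - 4865.7*I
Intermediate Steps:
j(E) = sqrt(-3 + E)
s(P) = -5 + sqrt(-3 + P) (s(P) = sqrt(-3 + P) - 1*5 = sqrt(-3 + P) - 5 = -5 + sqrt(-3 + P))
D(u, T) = T*u
D(-17, s(-2))*128 = ((-5 + sqrt(-3 - 2))*(-17))*128 = ((-5 + sqrt(-5))*(-17))*128 = ((-5 + I*sqrt(5))*(-17))*128 = (85 - 17*I*sqrt(5))*128 = 10880 - 2176*I*sqrt(5)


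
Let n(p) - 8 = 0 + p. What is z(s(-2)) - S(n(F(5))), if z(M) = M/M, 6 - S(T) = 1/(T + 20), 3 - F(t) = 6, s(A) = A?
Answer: -124/25 ≈ -4.9600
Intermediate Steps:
F(t) = -3 (F(t) = 3 - 1*6 = 3 - 6 = -3)
n(p) = 8 + p (n(p) = 8 + (0 + p) = 8 + p)
S(T) = 6 - 1/(20 + T) (S(T) = 6 - 1/(T + 20) = 6 - 1/(20 + T))
z(M) = 1
z(s(-2)) - S(n(F(5))) = 1 - (119 + 6*(8 - 3))/(20 + (8 - 3)) = 1 - (119 + 6*5)/(20 + 5) = 1 - (119 + 30)/25 = 1 - 149/25 = -124/25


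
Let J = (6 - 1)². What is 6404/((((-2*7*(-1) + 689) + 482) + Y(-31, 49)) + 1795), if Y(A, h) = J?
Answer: 6404/3005 ≈ 2.1311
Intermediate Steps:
J = 25 (J = 5² = 25)
Y(A, h) = 25
6404/((((-2*7*(-1) + 689) + 482) + Y(-31, 49)) + 1795) = 6404/((((-2*7*(-1) + 689) + 482) + 25) + 1795) = 6404/((((-14*(-1) + 689) + 482) + 25) + 1795) = 6404/((((14 + 689) + 482) + 25) + 1795) = 6404/(((703 + 482) + 25) + 1795) = 6404/((1185 + 25) + 1795) = 6404/(1210 + 1795) = 6404/3005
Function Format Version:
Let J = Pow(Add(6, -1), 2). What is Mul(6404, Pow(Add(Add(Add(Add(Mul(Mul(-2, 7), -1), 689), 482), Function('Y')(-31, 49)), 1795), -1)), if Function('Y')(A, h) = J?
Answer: Rational(6404, 3005) ≈ 2.1311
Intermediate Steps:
J = 25 (J = Pow(5, 2) = 25)
Function('Y')(A, h) = 25
Mul(6404, Pow(Add(Add(Add(Add(Mul(Mul(-2, 7), -1), 689), 482), Function('Y')(-31, 49)), 1795), -1)) = Mul(6404, Pow(Add(Add(Add(Add(Mul(Mul(-2, 7), -1), 689), 482), 25), 1795), -1)) = Mul(6404, Pow(Add(Add(Add(Add(Mul(-14, -1), 689), 482), 25), 1795), -1)) = Mul(6404, Pow(Add(Add(Add(Add(14, 689), 482), 25), 1795), -1)) = Mul(6404, Pow(Add(Add(Add(703, 482), 25), 1795), -1)) = Mul(6404, Pow(Add(Add(1185, 25), 1795), -1)) = Mul(6404, Pow(Add(1210, 1795), -1)) = Mul(6404, Pow(3005, -1)) = Mul(6404, Rational(1, 3005)) = Rational(6404, 3005)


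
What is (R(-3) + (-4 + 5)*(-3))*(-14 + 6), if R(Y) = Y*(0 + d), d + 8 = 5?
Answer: -48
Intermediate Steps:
d = -3 (d = -8 + 5 = -3)
R(Y) = -3*Y (R(Y) = Y*(0 - 3) = Y*(-3) = -3*Y)
(R(-3) + (-4 + 5)*(-3))*(-14 + 6) = (-3*(-3) + (-4 + 5)*(-3))*(-14 + 6) = (9 + 1*(-3))*(-8) = (9 - 3)*(-8) = 6*(-8) = -48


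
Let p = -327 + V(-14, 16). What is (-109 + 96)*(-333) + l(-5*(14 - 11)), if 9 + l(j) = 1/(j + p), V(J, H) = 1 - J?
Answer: 1412639/327 ≈ 4320.0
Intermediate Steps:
p = -312 (p = -327 + (1 - 1*(-14)) = -327 + (1 + 14) = -327 + 15 = -312)
l(j) = -9 + 1/(-312 + j) (l(j) = -9 + 1/(j - 312) = -9 + 1/(-312 + j))
(-109 + 96)*(-333) + l(-5*(14 - 11)) = (-109 + 96)*(-333) + (2809 - (-45)*(14 - 11))/(-312 - 5*(14 - 11)) = -13*(-333) + (2809 - (-45)*3)/(-312 - 5*3) = 4329 + (2809 - 9*(-15))/(-312 - 15) = 4329 + (2809 + 135)/(-327) = 4329 - 1/327*2944 = 4329 - 2944/327 = 1412639/327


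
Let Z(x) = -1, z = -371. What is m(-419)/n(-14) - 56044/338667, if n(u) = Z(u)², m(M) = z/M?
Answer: 102163021/141901473 ≈ 0.71996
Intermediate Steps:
m(M) = -371/M
n(u) = 1 (n(u) = (-1)² = 1)
m(-419)/n(-14) - 56044/338667 = -371/(-419)/1 - 56044/338667 = -371*(-1/419)*1 - 56044*1/338667 = (371/419)*1 - 56044/338667 = 371/419 - 56044/338667 = 102163021/141901473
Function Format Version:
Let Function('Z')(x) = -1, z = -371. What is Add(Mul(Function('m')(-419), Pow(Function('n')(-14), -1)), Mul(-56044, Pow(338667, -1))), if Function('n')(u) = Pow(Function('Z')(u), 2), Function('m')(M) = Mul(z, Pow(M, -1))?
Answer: Rational(102163021, 141901473) ≈ 0.71996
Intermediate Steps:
Function('m')(M) = Mul(-371, Pow(M, -1))
Function('n')(u) = 1 (Function('n')(u) = Pow(-1, 2) = 1)
Add(Mul(Function('m')(-419), Pow(Function('n')(-14), -1)), Mul(-56044, Pow(338667, -1))) = Add(Mul(Mul(-371, Pow(-419, -1)), Pow(1, -1)), Mul(-56044, Pow(338667, -1))) = Add(Mul(Mul(-371, Rational(-1, 419)), 1), Mul(-56044, Rational(1, 338667))) = Add(Mul(Rational(371, 419), 1), Rational(-56044, 338667)) = Add(Rational(371, 419), Rational(-56044, 338667)) = Rational(102163021, 141901473)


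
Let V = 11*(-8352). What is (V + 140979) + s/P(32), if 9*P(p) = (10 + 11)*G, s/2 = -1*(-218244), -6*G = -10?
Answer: 5647137/35 ≈ 1.6135e+5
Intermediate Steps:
G = 5/3 (G = -⅙*(-10) = 5/3 ≈ 1.6667)
s = 436488 (s = 2*(-1*(-218244)) = 2*218244 = 436488)
P(p) = 35/9 (P(p) = ((10 + 11)*(5/3))/9 = (21*(5/3))/9 = (⅑)*35 = 35/9)
V = -91872
(V + 140979) + s/P(32) = (-91872 + 140979) + 436488/(35/9) = 49107 + 436488*(9/35) = 49107 + 3928392/35 = 5647137/35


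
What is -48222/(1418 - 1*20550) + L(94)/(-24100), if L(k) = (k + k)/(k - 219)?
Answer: 18159046477/7204393750 ≈ 2.5205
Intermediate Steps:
L(k) = 2*k/(-219 + k) (L(k) = (2*k)/(-219 + k) = 2*k/(-219 + k))
-48222/(1418 - 1*20550) + L(94)/(-24100) = -48222/(1418 - 1*20550) + (2*94/(-219 + 94))/(-24100) = -48222/(1418 - 20550) + (2*94/(-125))*(-1/24100) = -48222/(-19132) + (2*94*(-1/125))*(-1/24100) = -48222*(-1/19132) - 188/125*(-1/24100) = 24111/9566 + 47/753125 = 18159046477/7204393750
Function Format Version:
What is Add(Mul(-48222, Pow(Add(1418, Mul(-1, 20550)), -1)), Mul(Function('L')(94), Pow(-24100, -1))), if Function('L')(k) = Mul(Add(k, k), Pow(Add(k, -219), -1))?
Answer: Rational(18159046477, 7204393750) ≈ 2.5205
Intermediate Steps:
Function('L')(k) = Mul(2, k, Pow(Add(-219, k), -1)) (Function('L')(k) = Mul(Mul(2, k), Pow(Add(-219, k), -1)) = Mul(2, k, Pow(Add(-219, k), -1)))
Add(Mul(-48222, Pow(Add(1418, Mul(-1, 20550)), -1)), Mul(Function('L')(94), Pow(-24100, -1))) = Add(Mul(-48222, Pow(Add(1418, Mul(-1, 20550)), -1)), Mul(Mul(2, 94, Pow(Add(-219, 94), -1)), Pow(-24100, -1))) = Add(Mul(-48222, Pow(Add(1418, -20550), -1)), Mul(Mul(2, 94, Pow(-125, -1)), Rational(-1, 24100))) = Add(Mul(-48222, Pow(-19132, -1)), Mul(Mul(2, 94, Rational(-1, 125)), Rational(-1, 24100))) = Add(Mul(-48222, Rational(-1, 19132)), Mul(Rational(-188, 125), Rational(-1, 24100))) = Add(Rational(24111, 9566), Rational(47, 753125)) = Rational(18159046477, 7204393750)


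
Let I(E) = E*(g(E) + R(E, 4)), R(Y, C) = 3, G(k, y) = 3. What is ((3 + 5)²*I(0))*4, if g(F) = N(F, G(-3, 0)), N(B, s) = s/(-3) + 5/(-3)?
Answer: 0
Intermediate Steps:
N(B, s) = -5/3 - s/3 (N(B, s) = s*(-⅓) + 5*(-⅓) = -s/3 - 5/3 = -5/3 - s/3)
g(F) = -8/3 (g(F) = -5/3 - ⅓*3 = -5/3 - 1 = -8/3)
I(E) = E/3 (I(E) = E*(-8/3 + 3) = E*(⅓) = E/3)
((3 + 5)²*I(0))*4 = ((3 + 5)²*((⅓)*0))*4 = (8²*0)*4 = (64*0)*4 = 0*4 = 0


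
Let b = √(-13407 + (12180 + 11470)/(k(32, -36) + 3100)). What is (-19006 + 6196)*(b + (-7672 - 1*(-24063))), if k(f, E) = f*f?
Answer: -209968710 - 6405*I*√56980089358/1031 ≈ -2.0997e+8 - 1.4829e+6*I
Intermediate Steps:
k(f, E) = f²
b = I*√56980089358/2062 (b = √(-13407 + (12180 + 11470)/(32² + 3100)) = √(-13407 + 23650/(1024 + 3100)) = √(-13407 + 23650/4124) = √(-13407 + 23650*(1/4124)) = √(-13407 + 11825/2062) = √(-27633409/2062) = I*√56980089358/2062 ≈ 115.76*I)
(-19006 + 6196)*(b + (-7672 - 1*(-24063))) = (-19006 + 6196)*(I*√56980089358/2062 + (-7672 - 1*(-24063))) = -12810*(I*√56980089358/2062 + (-7672 + 24063)) = -12810*(I*√56980089358/2062 + 16391) = -12810*(16391 + I*√56980089358/2062) = -209968710 - 6405*I*√56980089358/1031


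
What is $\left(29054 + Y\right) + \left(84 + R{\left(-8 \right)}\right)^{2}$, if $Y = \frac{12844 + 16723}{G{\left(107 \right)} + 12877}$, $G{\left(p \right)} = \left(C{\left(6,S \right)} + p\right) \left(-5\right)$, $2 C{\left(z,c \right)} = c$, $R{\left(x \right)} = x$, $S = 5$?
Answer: $\frac{858932104}{24659} \approx 34832.0$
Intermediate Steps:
$C{\left(z,c \right)} = \frac{c}{2}$
$G{\left(p \right)} = - \frac{25}{2} - 5 p$ ($G{\left(p \right)} = \left(\frac{1}{2} \cdot 5 + p\right) \left(-5\right) = \left(\frac{5}{2} + p\right) \left(-5\right) = - \frac{25}{2} - 5 p$)
$Y = \frac{59134}{24659}$ ($Y = \frac{12844 + 16723}{\left(- \frac{25}{2} - 535\right) + 12877} = \frac{29567}{\left(- \frac{25}{2} - 535\right) + 12877} = \frac{29567}{- \frac{1095}{2} + 12877} = \frac{29567}{\frac{24659}{2}} = 29567 \cdot \frac{2}{24659} = \frac{59134}{24659} \approx 2.3981$)
$\left(29054 + Y\right) + \left(84 + R{\left(-8 \right)}\right)^{2} = \left(29054 + \frac{59134}{24659}\right) + \left(84 - 8\right)^{2} = \frac{716501720}{24659} + 76^{2} = \frac{716501720}{24659} + 5776 = \frac{858932104}{24659}$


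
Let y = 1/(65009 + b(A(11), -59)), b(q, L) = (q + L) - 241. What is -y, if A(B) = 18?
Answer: -1/64727 ≈ -1.5450e-5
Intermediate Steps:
b(q, L) = -241 + L + q (b(q, L) = (L + q) - 241 = -241 + L + q)
y = 1/64727 (y = 1/(65009 + (-241 - 59 + 18)) = 1/(65009 - 282) = 1/64727 ≈ 1.5450e-5)
-y = -1*1/64727 = -1/64727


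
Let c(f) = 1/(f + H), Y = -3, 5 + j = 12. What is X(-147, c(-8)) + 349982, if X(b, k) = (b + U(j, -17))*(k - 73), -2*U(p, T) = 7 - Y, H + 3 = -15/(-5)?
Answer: 361097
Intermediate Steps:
j = 7 (j = -5 + 12 = 7)
H = 0 (H = -3 - 15/(-5) = -3 - 15*(-⅕) = -3 + 3 = 0)
U(p, T) = -5 (U(p, T) = -(7 - 1*(-3))/2 = -(7 + 3)/2 = -½*10 = -5)
c(f) = 1/f (c(f) = 1/(f + 0) = 1/f)
X(b, k) = (-73 + k)*(-5 + b) (X(b, k) = (b - 5)*(k - 73) = (-5 + b)*(-73 + k) = (-73 + k)*(-5 + b))
X(-147, c(-8)) + 349982 = (365 - 73*(-147) - 5/(-8) - 147/(-8)) + 349982 = (365 + 10731 - 5*(-⅛) - 147*(-⅛)) + 349982 = (365 + 10731 + 5/8 + 147/8) + 349982 = 11115 + 349982 = 361097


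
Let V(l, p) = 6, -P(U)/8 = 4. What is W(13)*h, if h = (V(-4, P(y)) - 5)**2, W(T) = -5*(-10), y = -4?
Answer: 50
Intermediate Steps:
P(U) = -32 (P(U) = -8*4 = -32)
W(T) = 50
h = 1 (h = (6 - 5)**2 = 1**2 = 1)
W(13)*h = 50*1 = 50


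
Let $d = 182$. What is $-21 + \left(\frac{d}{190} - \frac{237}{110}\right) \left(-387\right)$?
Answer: $\frac{923997}{2090} \approx 442.1$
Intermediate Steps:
$-21 + \left(\frac{d}{190} - \frac{237}{110}\right) \left(-387\right) = -21 + \left(\frac{182}{190} - \frac{237}{110}\right) \left(-387\right) = -21 + \left(182 \cdot \frac{1}{190} - \frac{237}{110}\right) \left(-387\right) = -21 + \left(\frac{91}{95} - \frac{237}{110}\right) \left(-387\right) = -21 - - \frac{967887}{2090} = -21 + \frac{967887}{2090} = \frac{923997}{2090}$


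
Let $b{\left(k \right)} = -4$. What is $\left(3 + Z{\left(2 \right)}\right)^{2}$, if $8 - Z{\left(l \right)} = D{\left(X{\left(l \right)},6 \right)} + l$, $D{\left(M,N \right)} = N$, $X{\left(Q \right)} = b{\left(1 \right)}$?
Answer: $9$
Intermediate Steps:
$X{\left(Q \right)} = -4$
$Z{\left(l \right)} = 2 - l$ ($Z{\left(l \right)} = 8 - \left(6 + l\right) = 2 - l$)
$\left(3 + Z{\left(2 \right)}\right)^{2} = \left(3 + \left(2 - 2\right)\right)^{2} = \left(3 + 0\right)^{2} = 3^{2} = 9$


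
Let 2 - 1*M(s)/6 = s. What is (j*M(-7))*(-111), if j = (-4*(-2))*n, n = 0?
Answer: 0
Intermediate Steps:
M(s) = 12 - 6*s
j = 0 (j = -4*(-2)*0 = 8*0 = 0)
(j*M(-7))*(-111) = (0*(12 - 6*(-7)))*(-111) = (0*(12 + 42))*(-111) = (0*54)*(-111) = 0*(-111) = 0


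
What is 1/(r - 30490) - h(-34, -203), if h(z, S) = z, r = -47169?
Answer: 2640405/77659 ≈ 34.000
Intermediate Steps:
1/(r - 30490) - h(-34, -203) = 1/(-47169 - 30490) - 1*(-34) = 1/(-77659) + 34 = -1/77659 + 34 = 2640405/77659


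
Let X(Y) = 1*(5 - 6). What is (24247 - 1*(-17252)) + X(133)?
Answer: 41498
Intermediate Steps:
X(Y) = -1 (X(Y) = 1*(-1) = -1)
(24247 - 1*(-17252)) + X(133) = (24247 - 1*(-17252)) - 1 = (24247 + 17252) - 1 = 41499 - 1 = 41498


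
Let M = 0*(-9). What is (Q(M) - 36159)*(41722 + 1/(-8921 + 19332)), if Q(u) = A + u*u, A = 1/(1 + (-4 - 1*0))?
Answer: -47119344025154/31233 ≈ -1.5086e+9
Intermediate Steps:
A = -1/3 (A = 1/(1 + (-4 + 0)) = 1/(1 - 4) = 1/(-3) = -1/3 ≈ -0.33333)
M = 0
Q(u) = -1/3 + u**2 (Q(u) = -1/3 + u*u = -1/3 + u**2)
(Q(M) - 36159)*(41722 + 1/(-8921 + 19332)) = ((-1/3 + 0**2) - 36159)*(41722 + 1/(-8921 + 19332)) = ((-1/3 + 0) - 36159)*(41722 + 1/10411) = (-1/3 - 36159)*(41722 + 1/10411) = -108478/3*434367743/10411 = -47119344025154/31233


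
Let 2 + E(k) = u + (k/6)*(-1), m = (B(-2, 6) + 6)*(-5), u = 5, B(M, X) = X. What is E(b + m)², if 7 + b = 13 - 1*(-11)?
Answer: 3721/36 ≈ 103.36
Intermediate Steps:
b = 17 (b = -7 + (13 - 1*(-11)) = -7 + (13 + 11) = -7 + 24 = 17)
m = -60 (m = (6 + 6)*(-5) = 12*(-5) = -60)
E(k) = 3 - k/6 (E(k) = -2 + (5 + (k/6)*(-1)) = -2 + (5 - k/6) = 3 - k/6)
E(b + m)² = (3 - (17 - 60)/6)² = (3 - ⅙*(-43))² = (3 + 43/6)² = (61/6)² = 3721/36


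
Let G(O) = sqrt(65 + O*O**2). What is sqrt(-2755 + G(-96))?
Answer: sqrt(-2755 + I*sqrt(884671)) ≈ 8.8355 + 53.227*I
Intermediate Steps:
G(O) = sqrt(65 + O**3)
sqrt(-2755 + G(-96)) = sqrt(-2755 + sqrt(65 + (-96)**3)) = sqrt(-2755 + sqrt(65 - 884736)) = sqrt(-2755 + sqrt(-884671)) = sqrt(-2755 + I*sqrt(884671))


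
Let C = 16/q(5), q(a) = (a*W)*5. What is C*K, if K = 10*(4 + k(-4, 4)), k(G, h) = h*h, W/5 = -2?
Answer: -64/5 ≈ -12.800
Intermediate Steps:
W = -10 (W = 5*(-2) = -10)
k(G, h) = h²
q(a) = -50*a (q(a) = (a*(-10))*5 = -10*a*5 = -50*a)
K = 200 (K = 10*(4 + 4²) = 10*(4 + 16) = 10*20 = 200)
C = -8/125 (C = 16/((-50*5)) = 16/(-250) = 16*(-1/250) = -8/125 ≈ -0.064000)
C*K = -8/125*200 = -64/5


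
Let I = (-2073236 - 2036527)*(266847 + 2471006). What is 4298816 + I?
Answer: -11251922660023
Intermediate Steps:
I = -11251926958839 (I = -4109763*2737853 = -11251926958839)
4298816 + I = 4298816 - 11251926958839 = -11251922660023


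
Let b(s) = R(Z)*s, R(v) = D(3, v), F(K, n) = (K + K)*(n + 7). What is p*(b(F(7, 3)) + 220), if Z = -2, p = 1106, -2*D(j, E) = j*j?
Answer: -453460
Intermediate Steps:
D(j, E) = -j²/2 (D(j, E) = -j*j/2 = -j²/2)
F(K, n) = 2*K*(7 + n) (F(K, n) = (2*K)*(7 + n) = 2*K*(7 + n))
R(v) = -9/2 (R(v) = -½*3² = -½*9 = -9/2)
b(s) = -9*s/2
p*(b(F(7, 3)) + 220) = 1106*(-9*7*(7 + 3) + 220) = 1106*(-9*7*10 + 220) = 1106*(-9/2*140 + 220) = 1106*(-630 + 220) = 1106*(-410) = -453460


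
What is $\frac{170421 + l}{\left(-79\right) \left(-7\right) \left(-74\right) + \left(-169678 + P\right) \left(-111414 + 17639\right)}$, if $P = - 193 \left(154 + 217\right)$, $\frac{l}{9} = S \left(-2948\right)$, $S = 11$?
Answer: $- \frac{121431}{22626084853} \approx -5.3669 \cdot 10^{-6}$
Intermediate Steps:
$l = -291852$ ($l = 9 \cdot 11 \left(-2948\right) = 9 \left(-32428\right) = -291852$)
$P = -71603$ ($P = \left(-193\right) 371 = -71603$)
$\frac{170421 + l}{\left(-79\right) \left(-7\right) \left(-74\right) + \left(-169678 + P\right) \left(-111414 + 17639\right)} = \frac{170421 - 291852}{\left(-79\right) \left(-7\right) \left(-74\right) + \left(-169678 - 71603\right) \left(-111414 + 17639\right)} = - \frac{121431}{553 \left(-74\right) - -22626125775} = - \frac{121431}{-40922 + 22626125775} = - \frac{121431}{22626084853}$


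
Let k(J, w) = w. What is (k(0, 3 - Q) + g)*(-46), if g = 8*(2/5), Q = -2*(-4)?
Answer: 414/5 ≈ 82.800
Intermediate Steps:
Q = 8
g = 16/5 (g = 8*(2*(1/5)) = 8*(2/5) = 16/5 ≈ 3.2000)
(k(0, 3 - Q) + g)*(-46) = ((3 - 1*8) + 16/5)*(-46) = ((3 - 8) + 16/5)*(-46) = (-5 + 16/5)*(-46) = -9/5*(-46) = 414/5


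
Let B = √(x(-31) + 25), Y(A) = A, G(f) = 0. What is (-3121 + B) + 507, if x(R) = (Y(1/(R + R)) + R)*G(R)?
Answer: -2609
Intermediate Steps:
x(R) = 0 (x(R) = (1/(R + R) + R)*0 = (1/(2*R) + R)*0 = (R + 1/(2*R))*0 = 0)
B = 5 (B = √(0 + 25) = √25 = 5)
(-3121 + B) + 507 = (-3121 + 5) + 507 = -3116 + 507 = -2609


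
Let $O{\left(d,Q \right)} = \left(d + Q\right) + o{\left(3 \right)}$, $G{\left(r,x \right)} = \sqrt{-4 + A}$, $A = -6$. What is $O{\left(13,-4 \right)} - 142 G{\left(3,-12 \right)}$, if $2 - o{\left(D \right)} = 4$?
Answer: $7 - 142 i \sqrt{10} \approx 7.0 - 449.04 i$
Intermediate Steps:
$o{\left(D \right)} = -2$ ($o{\left(D \right)} = 2 - 4 = -2$)
$G{\left(r,x \right)} = i \sqrt{10}$ ($G{\left(r,x \right)} = \sqrt{-4 - 6} = \sqrt{-10} = i \sqrt{10}$)
$O{\left(d,Q \right)} = -2 + Q + d$ ($O{\left(d,Q \right)} = \left(d + Q\right) - 2 = \left(Q + d\right) - 2 = -2 + Q + d$)
$O{\left(13,-4 \right)} - 142 G{\left(3,-12 \right)} = \left(-2 - 4 + 13\right) - 142 i \sqrt{10} = 7 - 142 i \sqrt{10}$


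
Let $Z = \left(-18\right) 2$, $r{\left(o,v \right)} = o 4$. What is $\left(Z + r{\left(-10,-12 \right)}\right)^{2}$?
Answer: $5776$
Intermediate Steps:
$r{\left(o,v \right)} = 4 o$
$Z = -36$
$\left(Z + r{\left(-10,-12 \right)}\right)^{2} = \left(-36 + 4 \left(-10\right)\right)^{2} = \left(-36 - 40\right)^{2} = \left(-76\right)^{2} = 5776$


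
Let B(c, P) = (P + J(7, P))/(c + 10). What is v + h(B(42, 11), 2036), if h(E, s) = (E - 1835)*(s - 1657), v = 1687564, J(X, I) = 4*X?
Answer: 3969533/4 ≈ 9.9238e+5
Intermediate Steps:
B(c, P) = (28 + P)/(10 + c) (B(c, P) = (P + 4*7)/(c + 10) = (P + 28)/(10 + c) = (28 + P)/(10 + c))
h(E, s) = (-1835 + E)*(-1657 + s)
v + h(B(42, 11), 2036) = 1687564 + (3040595 - 1835*2036 - 1657*(28 + 11)/(10 + 42) + ((28 + 11)/(10 + 42))*2036) = 1687564 + (3040595 - 3736060 - 1657*39/52 + (39/52)*2036) = 1687564 + (3040595 - 3736060 - 1657*39/52 + ((1/52)*39)*2036) = 1687564 + (3040595 - 3736060 - 1657*¾ + (¾)*2036) = 1687564 + (3040595 - 3736060 - 4971/4 + 1527) = 1687564 - 2780723/4 = 3969533/4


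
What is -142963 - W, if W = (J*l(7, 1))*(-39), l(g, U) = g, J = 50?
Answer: -129313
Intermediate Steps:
W = -13650 (W = (50*7)*(-39) = 350*(-39) = -13650)
-142963 - W = -142963 - 1*(-13650) = -142963 + 13650 = -129313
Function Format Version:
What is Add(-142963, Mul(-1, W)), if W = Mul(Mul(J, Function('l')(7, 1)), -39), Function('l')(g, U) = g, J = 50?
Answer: -129313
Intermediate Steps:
W = -13650 (W = Mul(Mul(50, 7), -39) = Mul(350, -39) = -13650)
Add(-142963, Mul(-1, W)) = Add(-142963, Mul(-1, -13650)) = Add(-142963, 13650) = -129313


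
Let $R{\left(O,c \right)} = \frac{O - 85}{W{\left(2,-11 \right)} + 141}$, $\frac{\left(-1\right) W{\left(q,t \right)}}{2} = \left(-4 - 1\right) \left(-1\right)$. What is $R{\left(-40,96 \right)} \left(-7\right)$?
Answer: $\frac{875}{131} \approx 6.6794$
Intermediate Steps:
$W{\left(q,t \right)} = -10$ ($W{\left(q,t \right)} = - 2 \left(-4 - 1\right) \left(-1\right) = - 2 \left(\left(-5\right) \left(-1\right)\right) = \left(-2\right) 5 = -10$)
$R{\left(O,c \right)} = - \frac{85}{131} + \frac{O}{131}$ ($R{\left(O,c \right)} = \frac{O - 85}{-10 + 141} = \frac{-85 + O}{131} = \left(-85 + O\right) \frac{1}{131} = - \frac{85}{131} + \frac{O}{131}$)
$R{\left(-40,96 \right)} \left(-7\right) = \left(- \frac{85}{131} + \frac{1}{131} \left(-40\right)\right) \left(-7\right) = \left(- \frac{85}{131} - \frac{40}{131}\right) \left(-7\right) = \left(- \frac{125}{131}\right) \left(-7\right) = \frac{875}{131}$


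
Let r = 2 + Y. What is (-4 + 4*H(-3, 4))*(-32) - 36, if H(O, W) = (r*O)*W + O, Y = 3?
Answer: 8156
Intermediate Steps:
r = 5 (r = 2 + 3 = 5)
H(O, W) = O + 5*O*W (H(O, W) = (5*O)*W + O = 5*O*W + O = O + 5*O*W)
(-4 + 4*H(-3, 4))*(-32) - 36 = (-4 + 4*(-3*(1 + 5*4)))*(-32) - 36 = (-4 + 4*(-3*(1 + 20)))*(-32) - 36 = (-4 + 4*(-3*21))*(-32) - 36 = (-4 + 4*(-63))*(-32) - 36 = (-4 - 252)*(-32) - 36 = -256*(-32) - 36 = 8192 - 36 = 8156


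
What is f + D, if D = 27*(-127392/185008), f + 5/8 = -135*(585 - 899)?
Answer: 3919466953/92504 ≈ 42371.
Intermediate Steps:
f = 339115/8 (f = -5/8 - 135*(585 - 899) = -5/8 - 135*(-314) = -5/8 + 42390 = 339115/8 ≈ 42389.)
D = -214974/11563 (D = 27*(-127392*1/185008) = 27*(-7962/11563) = -214974/11563 ≈ -18.592)
f + D = 339115/8 - 214974/11563 = 3919466953/92504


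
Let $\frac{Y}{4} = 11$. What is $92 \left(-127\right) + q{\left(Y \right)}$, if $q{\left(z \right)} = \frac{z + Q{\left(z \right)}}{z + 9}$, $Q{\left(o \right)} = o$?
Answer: $- \frac{619164}{53} \approx -11682.0$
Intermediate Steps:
$Y = 44$ ($Y = 4 \cdot 11 = 44$)
$q{\left(z \right)} = \frac{2 z}{9 + z}$ ($q{\left(z \right)} = \frac{z + z}{z + 9} = \frac{2 z}{9 + z}$)
$92 \left(-127\right) + q{\left(Y \right)} = 92 \left(-127\right) + 2 \cdot 44 \frac{1}{9 + 44} = -11684 + 2 \cdot 44 \cdot \frac{1}{53} = -11684 + \frac{88}{53} = - \frac{619164}{53}$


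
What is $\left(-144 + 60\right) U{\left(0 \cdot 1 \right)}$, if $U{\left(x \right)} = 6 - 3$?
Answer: $-252$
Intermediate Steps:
$U{\left(x \right)} = 3$ ($U{\left(x \right)} = 6 - 3 = 3$)
$\left(-144 + 60\right) U{\left(0 \cdot 1 \right)} = \left(-144 + 60\right) 3 = \left(-84\right) 3 = -252$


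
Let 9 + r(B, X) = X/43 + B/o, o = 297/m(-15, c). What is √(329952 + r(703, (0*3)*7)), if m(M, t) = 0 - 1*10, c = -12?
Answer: √3233539353/99 ≈ 574.39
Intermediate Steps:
m(M, t) = -10 (m(M, t) = 0 - 10 = -10)
o = -297/10 (o = 297/(-10) = 297*(-⅒) = -297/10 ≈ -29.700)
r(B, X) = -9 - 10*B/297 + X/43 (r(B, X) = -9 + (X/43 + B/(-297/10)) = -9 + (X*(1/43) + B*(-10/297)) = -9 + (X/43 - 10*B/297) = -9 + (-10*B/297 + X/43) = -9 - 10*B/297 + X/43)
√(329952 + r(703, (0*3)*7)) = √(329952 + (-9 - 10/297*703 + ((0*3)*7)/43)) = √(329952 + (-9 - 7030/297 + (0*7)/43)) = √(329952 + (-9 - 7030/297 + (1/43)*0)) = √(329952 + (-9 - 7030/297 + 0)) = √(329952 - 9703/297) = √(97986041/297) = √3233539353/99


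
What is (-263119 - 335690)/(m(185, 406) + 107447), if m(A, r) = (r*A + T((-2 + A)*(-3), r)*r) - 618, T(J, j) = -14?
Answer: -598809/176255 ≈ -3.3974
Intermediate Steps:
m(A, r) = -618 - 14*r + A*r (m(A, r) = (r*A - 14*r) - 618 = (A*r - 14*r) - 618 = (-14*r + A*r) - 618 = -618 - 14*r + A*r)
(-263119 - 335690)/(m(185, 406) + 107447) = (-263119 - 335690)/((-618 - 14*406 + 185*406) + 107447) = -598809/((-618 - 5684 + 75110) + 107447) = -598809/(68808 + 107447) = -598809/176255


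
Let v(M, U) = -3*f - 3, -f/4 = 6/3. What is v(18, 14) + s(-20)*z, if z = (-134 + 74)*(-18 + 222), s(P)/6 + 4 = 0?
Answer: 293781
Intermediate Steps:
f = -8 (f = -24/3 = -4*2 = -8)
s(P) = -24 (s(P) = -24 + 6*0 = -24 + 0 = -24)
v(M, U) = 21 (v(M, U) = -3*(-8) - 3 = 24 - 3 = 21)
z = -12240 (z = -60*204 = -12240)
v(18, 14) + s(-20)*z = 21 - 24*(-12240) = 21 + 293760 = 293781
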